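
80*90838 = 7267040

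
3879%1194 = 297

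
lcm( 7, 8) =56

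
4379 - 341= 4038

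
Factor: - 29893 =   -  167^1 * 179^1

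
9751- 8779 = 972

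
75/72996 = 25/24332 = 0.00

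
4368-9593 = -5225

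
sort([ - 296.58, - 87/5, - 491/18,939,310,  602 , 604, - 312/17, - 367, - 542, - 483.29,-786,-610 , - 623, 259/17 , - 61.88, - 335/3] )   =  [-786, - 623, - 610, - 542,  -  483.29, - 367,  -  296.58, - 335/3, - 61.88,-491/18, - 312/17, - 87/5,  259/17 , 310,602,604,939 ]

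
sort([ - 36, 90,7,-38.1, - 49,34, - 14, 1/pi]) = [  -  49, - 38.1, - 36, - 14,1/pi, 7,34,90] 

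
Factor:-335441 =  - 89^1*3769^1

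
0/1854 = 0 = 0.00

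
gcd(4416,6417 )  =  69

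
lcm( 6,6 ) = 6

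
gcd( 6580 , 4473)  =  7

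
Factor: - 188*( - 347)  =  2^2*47^1*347^1 = 65236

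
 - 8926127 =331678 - 9257805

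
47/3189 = 47/3189 = 0.01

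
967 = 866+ 101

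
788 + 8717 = 9505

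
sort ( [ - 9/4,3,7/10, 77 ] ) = [ - 9/4 , 7/10,3, 77]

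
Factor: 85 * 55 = 4675 =5^2*11^1*17^1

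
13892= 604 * 23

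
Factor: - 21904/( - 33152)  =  37/56= 2^(-3)*7^ (-1)*37^1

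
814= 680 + 134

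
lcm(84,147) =588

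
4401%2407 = 1994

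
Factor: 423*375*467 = 3^3*5^3*47^1*467^1=74077875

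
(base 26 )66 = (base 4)2202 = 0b10100010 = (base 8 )242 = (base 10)162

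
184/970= 92/485 = 0.19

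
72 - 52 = 20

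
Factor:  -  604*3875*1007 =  - 2^2 *5^3*19^1* 31^1 * 53^1 * 151^1 = - 2356883500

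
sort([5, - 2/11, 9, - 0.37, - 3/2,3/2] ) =[ - 3/2,- 0.37,-2/11,  3/2, 5,9] 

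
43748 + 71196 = 114944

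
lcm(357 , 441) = 7497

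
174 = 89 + 85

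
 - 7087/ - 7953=7087/7953=0.89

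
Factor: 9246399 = 3^1*73^1*42221^1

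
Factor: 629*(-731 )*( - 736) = 2^5*17^2*23^1  *  37^1*43^1 = 338412064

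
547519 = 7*78217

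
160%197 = 160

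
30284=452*67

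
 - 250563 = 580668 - 831231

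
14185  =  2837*5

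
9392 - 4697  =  4695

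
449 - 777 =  - 328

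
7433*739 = 5492987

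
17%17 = 0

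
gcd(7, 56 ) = 7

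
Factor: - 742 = - 2^1*7^1*53^1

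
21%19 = 2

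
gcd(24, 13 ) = 1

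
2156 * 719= 1550164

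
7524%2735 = 2054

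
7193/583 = 7193/583 = 12.34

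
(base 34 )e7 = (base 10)483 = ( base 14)267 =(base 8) 743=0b111100011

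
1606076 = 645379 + 960697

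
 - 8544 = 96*(- 89)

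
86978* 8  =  695824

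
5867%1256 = 843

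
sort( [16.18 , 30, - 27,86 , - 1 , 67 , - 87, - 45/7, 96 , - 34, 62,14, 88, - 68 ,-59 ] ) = [ - 87, - 68,-59, - 34 , - 27, - 45/7 , - 1 , 14 , 16.18,30,62,67 , 86 , 88,  96] 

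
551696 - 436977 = 114719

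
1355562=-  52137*( - 26)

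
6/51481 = 6/51481 = 0.00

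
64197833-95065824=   -  30867991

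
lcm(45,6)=90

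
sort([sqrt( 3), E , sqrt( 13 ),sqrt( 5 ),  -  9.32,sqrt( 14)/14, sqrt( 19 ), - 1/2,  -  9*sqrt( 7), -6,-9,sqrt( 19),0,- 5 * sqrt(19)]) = [ - 9*sqrt( 7), - 5*sqrt( 19), - 9.32, - 9, - 6, -1/2 , 0, sqrt( 14 )/14 , sqrt ( 3), sqrt( 5 ),E , sqrt ( 13), sqrt(19),sqrt( 19 )]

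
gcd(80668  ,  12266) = 2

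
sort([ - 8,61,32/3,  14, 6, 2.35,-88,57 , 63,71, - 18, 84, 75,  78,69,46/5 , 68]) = [- 88, - 18 , - 8,2.35,6,46/5,32/3, 14,57, 61,63,68, 69,71,75, 78,84 ] 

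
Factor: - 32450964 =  - 2^2*3^1*7^1*13^1*29717^1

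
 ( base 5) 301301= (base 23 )i28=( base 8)22550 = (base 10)9576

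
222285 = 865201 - 642916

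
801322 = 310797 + 490525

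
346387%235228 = 111159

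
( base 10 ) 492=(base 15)22C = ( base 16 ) 1EC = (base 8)754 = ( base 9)606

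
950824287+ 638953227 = 1589777514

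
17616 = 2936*6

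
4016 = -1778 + 5794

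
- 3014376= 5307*( - 568 )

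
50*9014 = 450700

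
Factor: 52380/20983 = 2^2*3^3*5^1* 97^1*20983^( - 1 )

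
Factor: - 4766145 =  - 3^1*5^1*317743^1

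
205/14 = 205/14 =14.64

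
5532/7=5532/7 = 790.29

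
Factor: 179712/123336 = 2^6 * 13^1 * 571^( - 1 ) = 832/571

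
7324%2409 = 97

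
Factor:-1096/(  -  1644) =2^1*3^ ( - 1 ) = 2/3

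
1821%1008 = 813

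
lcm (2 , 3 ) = 6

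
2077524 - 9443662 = -7366138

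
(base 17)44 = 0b1001000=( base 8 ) 110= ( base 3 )2200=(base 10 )72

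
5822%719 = 70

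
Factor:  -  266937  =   - 3^1*11^1 * 8089^1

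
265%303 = 265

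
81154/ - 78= - 40577/39 = - 1040.44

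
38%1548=38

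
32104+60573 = 92677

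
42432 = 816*52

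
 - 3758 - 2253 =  - 6011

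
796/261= 796/261 = 3.05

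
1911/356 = 1911/356 = 5.37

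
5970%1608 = 1146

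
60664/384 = 7583/48 = 157.98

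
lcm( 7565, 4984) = 423640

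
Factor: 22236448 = 2^5*13^1*53453^1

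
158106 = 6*26351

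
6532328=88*74231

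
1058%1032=26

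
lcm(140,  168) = 840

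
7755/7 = 7755/7  =  1107.86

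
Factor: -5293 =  -67^1*79^1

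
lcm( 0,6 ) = 0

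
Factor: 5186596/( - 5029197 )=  - 2^2*3^( - 1 )*149^(-1)  *11251^(  -  1) * 1296649^1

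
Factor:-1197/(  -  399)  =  3  =  3^1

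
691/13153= 691/13153= 0.05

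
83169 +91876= 175045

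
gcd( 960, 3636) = 12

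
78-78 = 0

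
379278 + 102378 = 481656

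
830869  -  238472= 592397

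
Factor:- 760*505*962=  -  2^4*5^2*13^1*19^1*37^1 * 101^1 = - 369215600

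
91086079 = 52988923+38097156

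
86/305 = 86/305 =0.28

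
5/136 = 5/136=0.04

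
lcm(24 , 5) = 120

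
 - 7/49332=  - 1 + 49325/49332=-0.00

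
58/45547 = 58/45547 = 0.00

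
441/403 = 441/403 = 1.09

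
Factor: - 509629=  - 79^1*6451^1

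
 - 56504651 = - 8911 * 6341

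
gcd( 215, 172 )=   43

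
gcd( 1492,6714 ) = 746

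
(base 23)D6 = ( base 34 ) 8X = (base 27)b8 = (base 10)305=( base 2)100110001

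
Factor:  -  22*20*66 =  - 2^4*3^1*5^1*11^2=- 29040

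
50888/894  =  25444/447 = 56.92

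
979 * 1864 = 1824856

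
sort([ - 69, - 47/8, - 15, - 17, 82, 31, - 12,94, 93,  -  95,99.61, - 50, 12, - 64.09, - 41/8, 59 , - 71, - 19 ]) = [ - 95, - 71,  -  69, - 64.09, - 50,- 19, - 17, - 15, - 12,-47/8, - 41/8,12, 31, 59,82, 93, 94, 99.61] 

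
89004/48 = 7417/4 = 1854.25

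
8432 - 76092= - 67660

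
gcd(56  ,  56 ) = 56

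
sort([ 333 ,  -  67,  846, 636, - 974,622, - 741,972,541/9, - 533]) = [ - 974,- 741 , - 533, - 67,541/9, 333, 622,636,846,972] 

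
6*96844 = 581064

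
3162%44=38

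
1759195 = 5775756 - 4016561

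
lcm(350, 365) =25550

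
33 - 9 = 24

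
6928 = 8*866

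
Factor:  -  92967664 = -2^4*41^1 * 141719^1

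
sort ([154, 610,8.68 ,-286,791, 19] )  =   [ - 286, 8.68, 19,154,610, 791 ]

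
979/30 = 32+19/30 = 32.63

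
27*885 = 23895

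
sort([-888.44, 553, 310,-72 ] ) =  [-888.44,-72, 310,  553]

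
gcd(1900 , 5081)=1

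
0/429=0=0.00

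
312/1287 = 8/33 = 0.24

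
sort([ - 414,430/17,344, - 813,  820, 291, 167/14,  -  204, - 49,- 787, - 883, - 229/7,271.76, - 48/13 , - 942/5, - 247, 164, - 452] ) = [-883, - 813, - 787, - 452, - 414, - 247, - 204, - 942/5 , - 49,  -  229/7, - 48/13, 167/14 , 430/17, 164,271.76,  291, 344, 820 ] 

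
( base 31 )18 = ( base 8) 47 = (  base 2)100111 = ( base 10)39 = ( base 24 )1f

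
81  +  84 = 165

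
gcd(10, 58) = 2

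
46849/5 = 9369 + 4/5 = 9369.80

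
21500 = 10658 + 10842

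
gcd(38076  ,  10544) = 4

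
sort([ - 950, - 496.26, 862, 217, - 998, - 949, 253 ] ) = [ - 998, - 950, - 949,-496.26,217, 253,862 ]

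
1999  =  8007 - 6008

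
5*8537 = 42685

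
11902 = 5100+6802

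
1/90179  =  1/90179 = 0.00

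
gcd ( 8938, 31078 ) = 82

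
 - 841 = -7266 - -6425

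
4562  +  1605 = 6167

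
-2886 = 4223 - 7109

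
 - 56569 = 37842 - 94411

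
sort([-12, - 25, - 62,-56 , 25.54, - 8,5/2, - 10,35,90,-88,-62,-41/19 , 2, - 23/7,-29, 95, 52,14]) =[ - 88,-62,-62, - 56, - 29, - 25, - 12, -10,  -  8, - 23/7,-41/19,2,5/2,14, 25.54, 35 , 52, 90,95]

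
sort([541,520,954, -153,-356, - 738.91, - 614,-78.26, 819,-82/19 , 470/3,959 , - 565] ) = [ - 738.91, - 614, - 565, - 356, - 153, - 78.26, - 82/19,  470/3,  520,541,819, 954,959 ]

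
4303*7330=31540990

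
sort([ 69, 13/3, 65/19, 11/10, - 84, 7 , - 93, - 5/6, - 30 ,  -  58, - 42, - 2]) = [ - 93, - 84 , - 58,-42, -30, - 2, - 5/6, 11/10, 65/19, 13/3, 7,  69] 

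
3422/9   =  3422/9 = 380.22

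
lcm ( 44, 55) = 220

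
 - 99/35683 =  - 99/35683 = - 0.00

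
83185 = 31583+51602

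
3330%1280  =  770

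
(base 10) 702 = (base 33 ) L9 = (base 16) 2BE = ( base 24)156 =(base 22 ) 19k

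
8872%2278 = 2038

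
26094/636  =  4349/106 = 41.03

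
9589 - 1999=7590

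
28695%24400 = 4295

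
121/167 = 121/167 = 0.72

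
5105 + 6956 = 12061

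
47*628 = 29516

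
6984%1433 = 1252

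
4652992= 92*50576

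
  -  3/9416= - 1 + 9413/9416 = - 0.00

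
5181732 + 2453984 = 7635716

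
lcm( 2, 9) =18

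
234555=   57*4115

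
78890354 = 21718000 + 57172354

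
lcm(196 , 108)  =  5292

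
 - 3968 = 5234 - 9202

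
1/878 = 1/878 = 0.00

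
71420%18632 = 15524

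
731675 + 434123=1165798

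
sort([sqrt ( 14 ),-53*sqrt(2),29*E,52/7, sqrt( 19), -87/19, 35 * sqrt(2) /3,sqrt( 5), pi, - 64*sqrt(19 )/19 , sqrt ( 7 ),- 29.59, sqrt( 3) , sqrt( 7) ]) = [-53*sqrt(2), - 29.59, - 64*sqrt (19 ) /19 , - 87/19, sqrt( 3 ), sqrt(5), sqrt(7 ), sqrt(7),pi, sqrt(14), sqrt( 19 ),52/7,35*sqrt(2 )/3, 29*E ] 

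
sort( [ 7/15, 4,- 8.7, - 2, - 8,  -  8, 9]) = [ -8.7, - 8, - 8, - 2, 7/15,  4, 9 ]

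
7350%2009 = 1323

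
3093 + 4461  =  7554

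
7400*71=525400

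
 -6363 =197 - 6560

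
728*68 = 49504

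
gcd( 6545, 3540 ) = 5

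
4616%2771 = 1845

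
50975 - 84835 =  - 33860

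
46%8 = 6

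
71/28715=71/28715 = 0.00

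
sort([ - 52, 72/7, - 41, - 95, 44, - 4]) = [ - 95, - 52, - 41, - 4,  72/7,44 ] 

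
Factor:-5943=-3^1*7^1*283^1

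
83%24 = 11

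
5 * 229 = 1145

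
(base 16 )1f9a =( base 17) 1agf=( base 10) 8090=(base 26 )bp4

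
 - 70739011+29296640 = -41442371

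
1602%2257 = 1602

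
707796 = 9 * 78644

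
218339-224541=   -  6202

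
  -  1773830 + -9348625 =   -  11122455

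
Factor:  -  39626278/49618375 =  -2^1*5^ (-3 )*163^1*121553^1*396947^( - 1 )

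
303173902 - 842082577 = -538908675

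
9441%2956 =573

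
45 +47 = 92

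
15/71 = 15/71 = 0.21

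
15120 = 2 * 7560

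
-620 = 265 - 885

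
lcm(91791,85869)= 2661939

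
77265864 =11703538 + 65562326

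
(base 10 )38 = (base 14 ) 2a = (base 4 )212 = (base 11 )35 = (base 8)46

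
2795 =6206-3411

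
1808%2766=1808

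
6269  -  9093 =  - 2824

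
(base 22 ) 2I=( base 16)3E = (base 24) 2E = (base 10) 62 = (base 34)1s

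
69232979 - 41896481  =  27336498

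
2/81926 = 1/40963 =0.00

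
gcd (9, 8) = 1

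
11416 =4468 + 6948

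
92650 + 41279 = 133929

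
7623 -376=7247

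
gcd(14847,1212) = 303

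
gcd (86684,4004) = 52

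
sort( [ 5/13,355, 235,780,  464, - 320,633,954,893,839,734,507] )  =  [ - 320,5/13, 235,355,  464,507, 633,734,780,839,893,  954]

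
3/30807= 1/10269 = 0.00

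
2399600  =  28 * 85700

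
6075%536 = 179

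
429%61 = 2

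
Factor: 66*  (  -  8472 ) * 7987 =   -  4465947024 = -2^4 * 3^2*7^2*11^1 * 163^1*353^1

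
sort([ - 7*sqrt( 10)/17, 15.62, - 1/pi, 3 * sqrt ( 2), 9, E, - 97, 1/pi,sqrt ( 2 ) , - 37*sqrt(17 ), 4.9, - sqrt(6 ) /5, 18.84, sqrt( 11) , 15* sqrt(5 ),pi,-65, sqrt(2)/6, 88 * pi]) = [ - 37*sqrt(17), - 97, - 65, - 7*sqrt ( 10 ) /17,  -  sqrt( 6) /5, - 1/pi, sqrt(2)/6,1/pi,sqrt ( 2),  E, pi, sqrt( 11), 3  *  sqrt(2), 4.9, 9, 15.62, 18.84, 15*sqrt(5 ), 88*pi] 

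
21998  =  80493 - 58495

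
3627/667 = 5 +292/667 = 5.44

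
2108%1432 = 676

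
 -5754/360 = - 16 + 1/60 = - 15.98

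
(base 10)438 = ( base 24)I6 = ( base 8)666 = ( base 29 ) f3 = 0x1B6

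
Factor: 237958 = 2^1*7^1*23^1 * 739^1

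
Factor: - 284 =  - 2^2*71^1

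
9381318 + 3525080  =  12906398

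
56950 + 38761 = 95711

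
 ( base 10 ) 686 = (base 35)jl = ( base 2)1010101110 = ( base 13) 40A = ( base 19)1H2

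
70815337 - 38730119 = 32085218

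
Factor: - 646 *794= -512924 = - 2^2*17^1* 19^1*397^1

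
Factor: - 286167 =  - 3^1*7^1 * 13627^1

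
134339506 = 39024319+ 95315187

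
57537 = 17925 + 39612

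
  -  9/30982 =-1 +30973/30982 = - 0.00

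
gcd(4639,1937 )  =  1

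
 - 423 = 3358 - 3781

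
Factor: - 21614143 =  - 21614143^1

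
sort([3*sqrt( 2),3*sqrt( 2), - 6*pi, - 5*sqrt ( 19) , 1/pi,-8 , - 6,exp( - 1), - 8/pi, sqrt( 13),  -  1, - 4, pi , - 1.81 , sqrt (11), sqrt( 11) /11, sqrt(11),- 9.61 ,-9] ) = [ - 5 * sqrt( 19), - 6*pi, - 9.61,-9,-8, - 6, - 4, - 8/pi, - 1.81, - 1, sqrt(11)/11,1/pi, exp( - 1) , pi,  sqrt(11 ), sqrt( 11), sqrt( 13),3*sqrt(2 ),3*sqrt( 2 )]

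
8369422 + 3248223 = 11617645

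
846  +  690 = 1536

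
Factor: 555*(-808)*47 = -2^3*3^1*5^1*37^1*47^1*101^1=- 21076680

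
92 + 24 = 116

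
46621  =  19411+27210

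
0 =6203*0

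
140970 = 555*254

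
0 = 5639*0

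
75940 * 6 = 455640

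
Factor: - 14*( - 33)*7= 3234 = 2^1 *3^1*7^2 * 11^1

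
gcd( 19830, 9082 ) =2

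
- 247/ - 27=9 + 4/27 = 9.15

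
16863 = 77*219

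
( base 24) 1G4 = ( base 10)964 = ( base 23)1il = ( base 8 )1704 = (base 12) 684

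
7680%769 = 759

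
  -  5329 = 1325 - 6654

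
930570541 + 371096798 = 1301667339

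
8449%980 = 609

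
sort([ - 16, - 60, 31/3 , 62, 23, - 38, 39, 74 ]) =[ - 60, - 38, - 16, 31/3,23, 39, 62, 74]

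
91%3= 1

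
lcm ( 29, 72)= 2088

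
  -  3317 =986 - 4303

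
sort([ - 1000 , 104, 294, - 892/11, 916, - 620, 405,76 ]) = [-1000, -620,-892/11, 76,104, 294, 405, 916 ] 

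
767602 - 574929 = 192673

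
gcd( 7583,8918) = 1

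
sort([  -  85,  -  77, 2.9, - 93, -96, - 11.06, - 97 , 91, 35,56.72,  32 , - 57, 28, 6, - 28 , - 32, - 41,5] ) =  [ - 97, - 96, - 93, - 85, - 77, - 57  , - 41,-32,  -  28,-11.06,  2.9,5,6,28,32, 35,56.72,91]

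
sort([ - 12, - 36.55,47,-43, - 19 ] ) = [ - 43,  -  36.55,-19, - 12, 47] 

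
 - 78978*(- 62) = 4896636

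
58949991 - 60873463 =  - 1923472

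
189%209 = 189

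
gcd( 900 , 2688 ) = 12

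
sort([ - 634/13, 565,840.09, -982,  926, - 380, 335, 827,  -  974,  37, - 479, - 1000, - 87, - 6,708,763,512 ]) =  [ - 1000, - 982,  -  974, -479 , - 380,-87, - 634/13 , - 6,37 , 335,512, 565,708, 763, 827 , 840.09,  926]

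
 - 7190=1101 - 8291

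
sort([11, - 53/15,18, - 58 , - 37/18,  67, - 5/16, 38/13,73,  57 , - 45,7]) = [ - 58, - 45,-53/15, - 37/18, - 5/16,38/13, 7, 11,18,57,67,73]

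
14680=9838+4842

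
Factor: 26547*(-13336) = -2^3*3^1*1667^1*8849^1=- 354030792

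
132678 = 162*819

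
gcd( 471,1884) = 471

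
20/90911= 20/90911 = 0.00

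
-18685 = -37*505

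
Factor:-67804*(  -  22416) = 2^6 *3^1*11^1*23^1*67^1* 467^1 = 1519894464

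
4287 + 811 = 5098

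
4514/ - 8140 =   -  1 + 49/110=-0.55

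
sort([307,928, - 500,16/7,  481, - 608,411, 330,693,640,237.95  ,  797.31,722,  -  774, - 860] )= [-860, - 774, - 608, -500,16/7,237.95,307,330,411,481,640,693, 722,797.31 , 928 ] 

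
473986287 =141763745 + 332222542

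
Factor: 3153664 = 2^8*97^1*127^1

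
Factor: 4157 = 4157^1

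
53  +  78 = 131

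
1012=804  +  208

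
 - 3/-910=3/910 = 0.00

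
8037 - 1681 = 6356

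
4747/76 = 62 + 35/76 = 62.46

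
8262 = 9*918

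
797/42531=797/42531=   0.02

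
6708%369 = 66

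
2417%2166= 251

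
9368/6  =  4684/3 = 1561.33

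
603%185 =48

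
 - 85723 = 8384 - 94107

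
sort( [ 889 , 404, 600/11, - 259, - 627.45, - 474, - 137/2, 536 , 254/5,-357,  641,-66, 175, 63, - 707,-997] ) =[ - 997, - 707, - 627.45, - 474, - 357, - 259, - 137/2, - 66,  254/5, 600/11, 63, 175,404, 536,641, 889]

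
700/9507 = 700/9507 = 0.07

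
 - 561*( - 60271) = 33812031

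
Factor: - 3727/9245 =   -  5^(-1)*43^(-2)  *3727^1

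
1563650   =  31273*50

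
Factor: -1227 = - 3^1 *409^1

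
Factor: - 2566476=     -  2^2 * 3^2*11^1*6481^1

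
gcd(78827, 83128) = 1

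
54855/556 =98 + 367/556   =  98.66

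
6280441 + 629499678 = 635780119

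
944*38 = 35872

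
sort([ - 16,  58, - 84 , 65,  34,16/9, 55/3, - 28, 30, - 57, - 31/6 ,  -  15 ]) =[ - 84, - 57 , - 28, - 16,-15, -31/6,16/9,  55/3 , 30, 34, 58,65 ] 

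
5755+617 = 6372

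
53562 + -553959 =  - 500397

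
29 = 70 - 41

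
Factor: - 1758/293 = - 6  =  - 2^1*3^1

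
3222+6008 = 9230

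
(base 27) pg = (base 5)10231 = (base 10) 691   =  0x2B3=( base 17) 26b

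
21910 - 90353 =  - 68443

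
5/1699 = 5/1699=0.00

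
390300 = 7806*50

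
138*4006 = 552828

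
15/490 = 3/98 = 0.03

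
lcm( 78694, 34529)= 3383842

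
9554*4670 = 44617180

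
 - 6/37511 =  - 1 + 37505/37511  =  - 0.00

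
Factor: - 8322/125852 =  - 57/862 = - 2^(-1)*3^1*19^1*431^(-1 )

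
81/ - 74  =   - 81/74  =  -1.09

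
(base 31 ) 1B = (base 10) 42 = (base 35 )17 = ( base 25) 1h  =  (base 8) 52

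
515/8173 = 515/8173 =0.06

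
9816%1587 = 294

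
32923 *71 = 2337533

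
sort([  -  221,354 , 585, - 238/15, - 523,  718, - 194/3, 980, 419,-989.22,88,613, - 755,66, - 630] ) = [ - 989.22, - 755, - 630,- 523, -221, - 194/3, - 238/15  ,  66, 88 , 354,  419, 585,  613  ,  718,980]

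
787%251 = 34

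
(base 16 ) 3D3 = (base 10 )979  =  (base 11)810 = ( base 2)1111010011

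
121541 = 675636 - 554095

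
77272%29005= 19262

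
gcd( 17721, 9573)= 3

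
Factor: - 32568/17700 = -46/25= - 2^1 * 5^(  -  2 )*23^1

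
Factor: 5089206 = 2^1*3^1*848201^1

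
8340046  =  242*34463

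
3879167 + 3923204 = 7802371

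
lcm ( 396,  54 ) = 1188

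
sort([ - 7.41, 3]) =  [ - 7.41,  3] 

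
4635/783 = 5 + 80/87 = 5.92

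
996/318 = 166/53 = 3.13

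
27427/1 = 27427=27427.00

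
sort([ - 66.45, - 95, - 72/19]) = [ - 95, - 66.45, - 72/19 ] 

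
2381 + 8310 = 10691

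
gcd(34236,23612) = 4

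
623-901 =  - 278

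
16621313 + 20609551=37230864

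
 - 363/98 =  - 363/98 = - 3.70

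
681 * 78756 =53632836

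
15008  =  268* 56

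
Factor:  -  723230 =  - 2^1*5^1*31^1 *2333^1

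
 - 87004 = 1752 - 88756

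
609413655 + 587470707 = 1196884362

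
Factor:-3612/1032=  - 7/2 = - 2^(-1)*7^1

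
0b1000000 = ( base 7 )121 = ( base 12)54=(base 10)64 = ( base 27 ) 2A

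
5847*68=397596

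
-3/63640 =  - 3/63640 = - 0.00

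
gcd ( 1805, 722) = 361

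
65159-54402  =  10757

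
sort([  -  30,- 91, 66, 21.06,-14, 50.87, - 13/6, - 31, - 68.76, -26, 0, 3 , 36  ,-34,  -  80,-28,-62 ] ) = [ - 91, - 80,-68.76, - 62,  -  34,-31, - 30,-28,-26,-14, - 13/6,0, 3, 21.06, 36, 50.87,66] 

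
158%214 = 158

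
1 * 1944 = 1944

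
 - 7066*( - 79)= 558214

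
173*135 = 23355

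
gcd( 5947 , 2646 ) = 1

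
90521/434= 90521/434=208.57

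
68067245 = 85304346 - 17237101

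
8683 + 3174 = 11857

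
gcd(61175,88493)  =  1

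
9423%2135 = 883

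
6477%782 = 221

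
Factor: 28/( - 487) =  - 2^2*7^1*487^( - 1) 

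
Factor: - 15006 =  - 2^1 *3^1*41^1*61^1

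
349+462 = 811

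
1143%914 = 229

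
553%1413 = 553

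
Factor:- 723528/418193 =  - 2^3 * 3^2 * 13^1*541^( - 1) = -936/541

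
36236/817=36236/817 = 44.35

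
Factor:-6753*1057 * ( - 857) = 6117198297  =  3^1 * 7^1 * 151^1*857^1 * 2251^1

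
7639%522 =331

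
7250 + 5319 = 12569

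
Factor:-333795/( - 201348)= 2^(-2)*3^( - 1 ) *5^1*11^1*17^1*47^(-1 )= 935/564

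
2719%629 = 203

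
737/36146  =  67/3286 = 0.02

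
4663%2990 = 1673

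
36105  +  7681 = 43786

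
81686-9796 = 71890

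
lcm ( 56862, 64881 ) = 5060718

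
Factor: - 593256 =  - 2^3*3^1 * 19^1 * 1301^1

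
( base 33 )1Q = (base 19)32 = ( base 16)3b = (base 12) 4B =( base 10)59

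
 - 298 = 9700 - 9998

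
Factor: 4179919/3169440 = 2^ ( - 5)*3^( - 2)*5^ ( - 1)*31^ ( - 1)*71^ (  -  1 )*4179919^1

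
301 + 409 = 710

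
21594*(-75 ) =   -  1619550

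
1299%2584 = 1299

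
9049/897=9049/897 = 10.09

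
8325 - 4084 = 4241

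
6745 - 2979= 3766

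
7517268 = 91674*82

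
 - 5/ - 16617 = 5/16617 = 0.00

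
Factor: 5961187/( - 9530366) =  - 2^( - 1) * 271^1 * 21997^1  *4765183^ ( - 1 ) 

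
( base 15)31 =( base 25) 1l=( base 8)56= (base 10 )46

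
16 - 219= -203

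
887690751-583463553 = 304227198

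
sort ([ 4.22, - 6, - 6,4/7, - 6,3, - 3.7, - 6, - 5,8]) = [ - 6, - 6, - 6, - 6,-5, - 3.7,4/7,3, 4.22,8]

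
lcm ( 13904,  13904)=13904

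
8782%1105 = 1047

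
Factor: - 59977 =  - 37^1*1621^1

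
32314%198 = 40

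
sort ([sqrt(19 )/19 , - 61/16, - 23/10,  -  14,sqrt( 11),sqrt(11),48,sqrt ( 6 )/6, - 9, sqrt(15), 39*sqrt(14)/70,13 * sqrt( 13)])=[-14, - 9, - 61/16, - 23/10,sqrt( 19 ) /19,sqrt ( 6 )/6,39*sqrt( 14)/70,sqrt(11),sqrt(11 ), sqrt (15) , 13*sqrt( 13), 48 ] 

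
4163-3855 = 308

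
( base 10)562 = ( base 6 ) 2334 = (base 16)232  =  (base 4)20302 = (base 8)1062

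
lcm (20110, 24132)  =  120660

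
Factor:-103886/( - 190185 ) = 254/465 = 2^1*3^( - 1 ) *5^ ( - 1) * 31^( - 1)*127^1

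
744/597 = 1+49/199= 1.25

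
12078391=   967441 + 11110950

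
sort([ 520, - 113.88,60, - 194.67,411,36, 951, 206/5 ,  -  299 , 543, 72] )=[ - 299,-194.67, - 113.88,36, 206/5, 60, 72,411, 520,543, 951]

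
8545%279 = 175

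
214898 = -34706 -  -249604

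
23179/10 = 23179/10 = 2317.90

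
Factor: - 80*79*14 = -2^5 * 5^1*7^1*79^1 = - 88480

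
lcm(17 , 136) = 136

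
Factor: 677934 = 2^1 * 3^2*37663^1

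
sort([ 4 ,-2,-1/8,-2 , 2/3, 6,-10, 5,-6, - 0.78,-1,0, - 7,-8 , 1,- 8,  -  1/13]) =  [-10,-8,-8,-7,-6,-2, - 2, - 1, - 0.78, - 1/8,-1/13, 0,  2/3, 1,  4,5, 6 ]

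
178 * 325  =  57850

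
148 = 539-391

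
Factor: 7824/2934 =8/3 = 2^3*3^ ( - 1) 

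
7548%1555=1328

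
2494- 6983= - 4489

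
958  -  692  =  266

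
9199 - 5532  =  3667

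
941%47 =1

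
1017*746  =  758682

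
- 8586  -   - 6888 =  - 1698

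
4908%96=12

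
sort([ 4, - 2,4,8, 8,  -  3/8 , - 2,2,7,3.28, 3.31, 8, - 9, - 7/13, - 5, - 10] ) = [ - 10,  -  9, - 5, - 2, - 2, - 7/13,-3/8,  2,3.28, 3.31,4,4,7 , 8,8,8]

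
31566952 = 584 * 54053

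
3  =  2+1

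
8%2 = 0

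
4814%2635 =2179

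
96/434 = 48/217 = 0.22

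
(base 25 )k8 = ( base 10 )508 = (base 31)GC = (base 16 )1FC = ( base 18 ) 1a4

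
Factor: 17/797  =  17^1*797^( - 1) 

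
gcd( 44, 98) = 2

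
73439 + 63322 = 136761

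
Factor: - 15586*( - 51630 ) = 804705180 = 2^2  *  3^1 * 5^1*1721^1*7793^1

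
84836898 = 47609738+37227160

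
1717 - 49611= - 47894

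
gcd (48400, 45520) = 80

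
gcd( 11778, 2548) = 26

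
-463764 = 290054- 753818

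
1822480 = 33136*55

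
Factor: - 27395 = -5^1*5479^1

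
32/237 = 32/237 = 0.14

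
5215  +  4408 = 9623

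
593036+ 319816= 912852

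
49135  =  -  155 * (-317 ) 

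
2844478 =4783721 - 1939243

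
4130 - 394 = 3736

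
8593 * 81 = 696033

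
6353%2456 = 1441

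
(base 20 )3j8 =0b11000110100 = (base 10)1588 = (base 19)47B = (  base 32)1HK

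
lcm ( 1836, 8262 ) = 16524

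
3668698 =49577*74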